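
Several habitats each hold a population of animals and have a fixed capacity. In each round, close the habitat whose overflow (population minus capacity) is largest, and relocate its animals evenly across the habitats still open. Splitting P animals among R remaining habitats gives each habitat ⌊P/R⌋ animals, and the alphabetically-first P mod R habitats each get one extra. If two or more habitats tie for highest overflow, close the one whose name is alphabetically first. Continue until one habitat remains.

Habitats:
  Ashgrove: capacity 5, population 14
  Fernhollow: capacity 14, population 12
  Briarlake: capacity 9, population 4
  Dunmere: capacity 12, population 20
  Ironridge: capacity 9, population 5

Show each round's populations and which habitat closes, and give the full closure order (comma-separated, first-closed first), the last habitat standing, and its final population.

Closure order: Ashgrove, Dunmere, Fernhollow, Briarlake
Last habitat: Ironridge with 55 animals

Round 1: Ashgrove=14 Briarlake=4 Dunmere=20 Fernhollow=12 Ironridge=5 → close Ashgrove (overflow 9)
  14÷4 = 3 each, +1 to first 2
Round 2: Briarlake=8 Dunmere=24 Fernhollow=15 Ironridge=8 → close Dunmere (overflow 12)
  24÷3 = 8 each, +1 to first 0
Round 3: Briarlake=16 Fernhollow=23 Ironridge=16 → close Fernhollow (overflow 9)
  23÷2 = 11 each, +1 to first 1
Round 4: Briarlake=28 Ironridge=27 → close Briarlake (overflow 19)
  28÷1 = 28 each, +1 to first 0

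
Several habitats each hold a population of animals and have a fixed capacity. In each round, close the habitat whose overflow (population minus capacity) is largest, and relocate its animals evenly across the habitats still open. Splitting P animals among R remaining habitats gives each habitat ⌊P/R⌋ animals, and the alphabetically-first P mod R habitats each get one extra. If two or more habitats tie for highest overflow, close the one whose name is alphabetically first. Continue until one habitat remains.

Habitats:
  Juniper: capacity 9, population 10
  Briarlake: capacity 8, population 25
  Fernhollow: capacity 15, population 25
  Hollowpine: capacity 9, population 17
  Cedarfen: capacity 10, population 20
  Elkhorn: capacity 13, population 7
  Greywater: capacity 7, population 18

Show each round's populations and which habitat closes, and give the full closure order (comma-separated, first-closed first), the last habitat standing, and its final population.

Round 1: Briarlake=25 Cedarfen=20 Elkhorn=7 Fernhollow=25 Greywater=18 Hollowpine=17 Juniper=10 → close Briarlake (overflow 17)
  25÷6 = 4 each, +1 to first 1
Round 2: Cedarfen=25 Elkhorn=11 Fernhollow=29 Greywater=22 Hollowpine=21 Juniper=14 → close Cedarfen (overflow 15)
  25÷5 = 5 each, +1 to first 0
Round 3: Elkhorn=16 Fernhollow=34 Greywater=27 Hollowpine=26 Juniper=19 → close Greywater (overflow 20)
  27÷4 = 6 each, +1 to first 3
Round 4: Elkhorn=23 Fernhollow=41 Hollowpine=33 Juniper=25 → close Fernhollow (overflow 26)
  41÷3 = 13 each, +1 to first 2
Round 5: Elkhorn=37 Hollowpine=47 Juniper=38 → close Hollowpine (overflow 38)
  47÷2 = 23 each, +1 to first 1
Round 6: Elkhorn=61 Juniper=61 → close Juniper (overflow 52)
  61÷1 = 61 each, +1 to first 0

Closure order: Briarlake, Cedarfen, Greywater, Fernhollow, Hollowpine, Juniper
Last habitat: Elkhorn with 122 animals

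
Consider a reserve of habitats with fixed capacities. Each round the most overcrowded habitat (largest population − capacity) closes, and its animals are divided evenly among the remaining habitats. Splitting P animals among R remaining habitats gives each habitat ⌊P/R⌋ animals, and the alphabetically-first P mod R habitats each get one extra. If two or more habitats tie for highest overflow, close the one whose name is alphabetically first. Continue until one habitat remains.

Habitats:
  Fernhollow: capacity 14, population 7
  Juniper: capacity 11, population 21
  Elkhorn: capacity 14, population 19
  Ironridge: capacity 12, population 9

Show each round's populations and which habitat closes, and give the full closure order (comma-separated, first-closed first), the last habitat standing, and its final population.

Round 1: Elkhorn=19 Fernhollow=7 Ironridge=9 Juniper=21 → close Juniper (overflow 10)
  21÷3 = 7 each, +1 to first 0
Round 2: Elkhorn=26 Fernhollow=14 Ironridge=16 → close Elkhorn (overflow 12)
  26÷2 = 13 each, +1 to first 0
Round 3: Fernhollow=27 Ironridge=29 → close Ironridge (overflow 17)
  29÷1 = 29 each, +1 to first 0

Closure order: Juniper, Elkhorn, Ironridge
Last habitat: Fernhollow with 56 animals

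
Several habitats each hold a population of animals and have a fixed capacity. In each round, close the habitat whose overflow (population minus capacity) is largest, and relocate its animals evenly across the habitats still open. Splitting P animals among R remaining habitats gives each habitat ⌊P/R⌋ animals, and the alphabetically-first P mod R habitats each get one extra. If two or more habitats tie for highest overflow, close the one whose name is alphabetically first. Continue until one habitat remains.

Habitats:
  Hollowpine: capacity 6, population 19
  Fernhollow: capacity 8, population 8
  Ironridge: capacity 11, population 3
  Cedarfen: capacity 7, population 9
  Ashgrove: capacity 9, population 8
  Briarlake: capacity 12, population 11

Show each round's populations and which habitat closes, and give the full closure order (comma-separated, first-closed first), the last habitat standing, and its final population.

Closure order: Hollowpine, Cedarfen, Ashgrove, Briarlake, Fernhollow
Last habitat: Ironridge with 58 animals

Round 1: Ashgrove=8 Briarlake=11 Cedarfen=9 Fernhollow=8 Hollowpine=19 Ironridge=3 → close Hollowpine (overflow 13)
  19÷5 = 3 each, +1 to first 4
Round 2: Ashgrove=12 Briarlake=15 Cedarfen=13 Fernhollow=12 Ironridge=6 → close Cedarfen (overflow 6)
  13÷4 = 3 each, +1 to first 1
Round 3: Ashgrove=16 Briarlake=18 Fernhollow=15 Ironridge=9 → close Ashgrove (overflow 7)
  16÷3 = 5 each, +1 to first 1
Round 4: Briarlake=24 Fernhollow=20 Ironridge=14 → close Briarlake (overflow 12)
  24÷2 = 12 each, +1 to first 0
Round 5: Fernhollow=32 Ironridge=26 → close Fernhollow (overflow 24)
  32÷1 = 32 each, +1 to first 0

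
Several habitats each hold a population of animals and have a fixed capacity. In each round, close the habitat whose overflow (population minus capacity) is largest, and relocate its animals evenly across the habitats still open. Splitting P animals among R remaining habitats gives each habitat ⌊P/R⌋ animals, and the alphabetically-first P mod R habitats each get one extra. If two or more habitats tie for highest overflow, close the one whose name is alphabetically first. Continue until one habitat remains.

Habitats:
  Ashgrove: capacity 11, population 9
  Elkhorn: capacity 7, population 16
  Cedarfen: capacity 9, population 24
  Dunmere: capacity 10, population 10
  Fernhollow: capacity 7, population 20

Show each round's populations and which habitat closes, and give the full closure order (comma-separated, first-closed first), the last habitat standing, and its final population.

Round 1: Ashgrove=9 Cedarfen=24 Dunmere=10 Elkhorn=16 Fernhollow=20 → close Cedarfen (overflow 15)
  24÷4 = 6 each, +1 to first 0
Round 2: Ashgrove=15 Dunmere=16 Elkhorn=22 Fernhollow=26 → close Fernhollow (overflow 19)
  26÷3 = 8 each, +1 to first 2
Round 3: Ashgrove=24 Dunmere=25 Elkhorn=30 → close Elkhorn (overflow 23)
  30÷2 = 15 each, +1 to first 0
Round 4: Ashgrove=39 Dunmere=40 → close Dunmere (overflow 30)
  40÷1 = 40 each, +1 to first 0

Closure order: Cedarfen, Fernhollow, Elkhorn, Dunmere
Last habitat: Ashgrove with 79 animals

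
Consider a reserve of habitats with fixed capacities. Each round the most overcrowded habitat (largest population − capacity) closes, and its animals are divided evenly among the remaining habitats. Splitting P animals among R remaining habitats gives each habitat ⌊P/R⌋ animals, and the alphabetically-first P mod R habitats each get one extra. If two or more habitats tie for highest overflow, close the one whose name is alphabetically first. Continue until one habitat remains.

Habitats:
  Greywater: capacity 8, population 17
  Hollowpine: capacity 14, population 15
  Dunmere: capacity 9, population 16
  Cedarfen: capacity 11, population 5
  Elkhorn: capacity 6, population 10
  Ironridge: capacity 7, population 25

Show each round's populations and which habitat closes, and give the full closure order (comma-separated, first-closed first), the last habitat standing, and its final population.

Round 1: Cedarfen=5 Dunmere=16 Elkhorn=10 Greywater=17 Hollowpine=15 Ironridge=25 → close Ironridge (overflow 18)
  25÷5 = 5 each, +1 to first 0
Round 2: Cedarfen=10 Dunmere=21 Elkhorn=15 Greywater=22 Hollowpine=20 → close Greywater (overflow 14)
  22÷4 = 5 each, +1 to first 2
Round 3: Cedarfen=16 Dunmere=27 Elkhorn=20 Hollowpine=25 → close Dunmere (overflow 18)
  27÷3 = 9 each, +1 to first 0
Round 4: Cedarfen=25 Elkhorn=29 Hollowpine=34 → close Elkhorn (overflow 23)
  29÷2 = 14 each, +1 to first 1
Round 5: Cedarfen=40 Hollowpine=48 → close Hollowpine (overflow 34)
  48÷1 = 48 each, +1 to first 0

Closure order: Ironridge, Greywater, Dunmere, Elkhorn, Hollowpine
Last habitat: Cedarfen with 88 animals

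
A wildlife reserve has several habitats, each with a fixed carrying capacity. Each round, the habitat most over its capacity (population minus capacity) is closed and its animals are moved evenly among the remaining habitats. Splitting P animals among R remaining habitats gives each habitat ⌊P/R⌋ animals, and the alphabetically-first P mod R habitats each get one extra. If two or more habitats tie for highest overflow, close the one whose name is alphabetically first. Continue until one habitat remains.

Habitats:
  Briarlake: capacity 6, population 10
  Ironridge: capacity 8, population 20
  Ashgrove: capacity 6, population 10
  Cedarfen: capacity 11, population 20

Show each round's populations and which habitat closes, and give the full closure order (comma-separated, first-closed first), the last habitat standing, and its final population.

Closure order: Ironridge, Cedarfen, Ashgrove
Last habitat: Briarlake with 60 animals

Round 1: Ashgrove=10 Briarlake=10 Cedarfen=20 Ironridge=20 → close Ironridge (overflow 12)
  20÷3 = 6 each, +1 to first 2
Round 2: Ashgrove=17 Briarlake=17 Cedarfen=26 → close Cedarfen (overflow 15)
  26÷2 = 13 each, +1 to first 0
Round 3: Ashgrove=30 Briarlake=30 → close Ashgrove (overflow 24)
  30÷1 = 30 each, +1 to first 0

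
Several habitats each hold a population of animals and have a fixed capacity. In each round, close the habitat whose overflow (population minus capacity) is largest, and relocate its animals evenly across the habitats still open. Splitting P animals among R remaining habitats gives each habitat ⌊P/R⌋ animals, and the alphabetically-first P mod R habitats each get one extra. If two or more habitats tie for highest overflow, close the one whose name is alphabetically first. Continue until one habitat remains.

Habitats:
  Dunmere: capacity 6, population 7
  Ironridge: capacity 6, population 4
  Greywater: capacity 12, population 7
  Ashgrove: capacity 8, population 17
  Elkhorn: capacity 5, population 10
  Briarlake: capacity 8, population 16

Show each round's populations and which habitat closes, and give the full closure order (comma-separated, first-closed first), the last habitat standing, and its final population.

Closure order: Ashgrove, Briarlake, Elkhorn, Dunmere, Ironridge
Last habitat: Greywater with 61 animals

Round 1: Ashgrove=17 Briarlake=16 Dunmere=7 Elkhorn=10 Greywater=7 Ironridge=4 → close Ashgrove (overflow 9)
  17÷5 = 3 each, +1 to first 2
Round 2: Briarlake=20 Dunmere=11 Elkhorn=13 Greywater=10 Ironridge=7 → close Briarlake (overflow 12)
  20÷4 = 5 each, +1 to first 0
Round 3: Dunmere=16 Elkhorn=18 Greywater=15 Ironridge=12 → close Elkhorn (overflow 13)
  18÷3 = 6 each, +1 to first 0
Round 4: Dunmere=22 Greywater=21 Ironridge=18 → close Dunmere (overflow 16)
  22÷2 = 11 each, +1 to first 0
Round 5: Greywater=32 Ironridge=29 → close Ironridge (overflow 23)
  29÷1 = 29 each, +1 to first 0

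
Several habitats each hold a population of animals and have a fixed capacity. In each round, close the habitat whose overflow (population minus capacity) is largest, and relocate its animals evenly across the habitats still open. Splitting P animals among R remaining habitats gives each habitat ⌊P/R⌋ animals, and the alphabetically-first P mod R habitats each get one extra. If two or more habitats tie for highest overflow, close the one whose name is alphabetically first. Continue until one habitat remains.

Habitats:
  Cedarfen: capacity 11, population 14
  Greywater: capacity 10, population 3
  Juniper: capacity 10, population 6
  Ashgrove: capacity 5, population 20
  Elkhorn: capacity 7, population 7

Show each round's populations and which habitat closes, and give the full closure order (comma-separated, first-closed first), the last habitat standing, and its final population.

Closure order: Ashgrove, Cedarfen, Elkhorn, Juniper
Last habitat: Greywater with 50 animals

Round 1: Ashgrove=20 Cedarfen=14 Elkhorn=7 Greywater=3 Juniper=6 → close Ashgrove (overflow 15)
  20÷4 = 5 each, +1 to first 0
Round 2: Cedarfen=19 Elkhorn=12 Greywater=8 Juniper=11 → close Cedarfen (overflow 8)
  19÷3 = 6 each, +1 to first 1
Round 3: Elkhorn=19 Greywater=14 Juniper=17 → close Elkhorn (overflow 12)
  19÷2 = 9 each, +1 to first 1
Round 4: Greywater=24 Juniper=26 → close Juniper (overflow 16)
  26÷1 = 26 each, +1 to first 0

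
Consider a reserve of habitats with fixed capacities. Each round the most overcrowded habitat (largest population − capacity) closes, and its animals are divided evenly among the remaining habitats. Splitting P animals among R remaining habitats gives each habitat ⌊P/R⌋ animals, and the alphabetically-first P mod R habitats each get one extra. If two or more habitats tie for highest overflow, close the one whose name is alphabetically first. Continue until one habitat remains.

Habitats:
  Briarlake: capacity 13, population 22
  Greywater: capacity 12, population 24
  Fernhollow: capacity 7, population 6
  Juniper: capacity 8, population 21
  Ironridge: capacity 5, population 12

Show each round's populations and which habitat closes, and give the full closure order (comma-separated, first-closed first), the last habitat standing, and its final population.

Closure order: Juniper, Greywater, Briarlake, Ironridge
Last habitat: Fernhollow with 85 animals

Round 1: Briarlake=22 Fernhollow=6 Greywater=24 Ironridge=12 Juniper=21 → close Juniper (overflow 13)
  21÷4 = 5 each, +1 to first 1
Round 2: Briarlake=28 Fernhollow=11 Greywater=29 Ironridge=17 → close Greywater (overflow 17)
  29÷3 = 9 each, +1 to first 2
Round 3: Briarlake=38 Fernhollow=21 Ironridge=26 → close Briarlake (overflow 25)
  38÷2 = 19 each, +1 to first 0
Round 4: Fernhollow=40 Ironridge=45 → close Ironridge (overflow 40)
  45÷1 = 45 each, +1 to first 0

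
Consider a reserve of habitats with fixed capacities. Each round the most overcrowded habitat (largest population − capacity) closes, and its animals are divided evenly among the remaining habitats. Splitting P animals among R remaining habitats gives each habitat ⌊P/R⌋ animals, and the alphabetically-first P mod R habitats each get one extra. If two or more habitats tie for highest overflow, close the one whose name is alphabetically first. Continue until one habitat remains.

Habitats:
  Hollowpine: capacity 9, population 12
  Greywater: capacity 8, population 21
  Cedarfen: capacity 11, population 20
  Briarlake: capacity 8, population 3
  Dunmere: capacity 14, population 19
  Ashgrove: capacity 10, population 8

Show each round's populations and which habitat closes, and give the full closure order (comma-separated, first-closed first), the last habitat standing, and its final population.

Round 1: Ashgrove=8 Briarlake=3 Cedarfen=20 Dunmere=19 Greywater=21 Hollowpine=12 → close Greywater (overflow 13)
  21÷5 = 4 each, +1 to first 1
Round 2: Ashgrove=13 Briarlake=7 Cedarfen=24 Dunmere=23 Hollowpine=16 → close Cedarfen (overflow 13)
  24÷4 = 6 each, +1 to first 0
Round 3: Ashgrove=19 Briarlake=13 Dunmere=29 Hollowpine=22 → close Dunmere (overflow 15)
  29÷3 = 9 each, +1 to first 2
Round 4: Ashgrove=29 Briarlake=23 Hollowpine=31 → close Hollowpine (overflow 22)
  31÷2 = 15 each, +1 to first 1
Round 5: Ashgrove=45 Briarlake=38 → close Ashgrove (overflow 35)
  45÷1 = 45 each, +1 to first 0

Closure order: Greywater, Cedarfen, Dunmere, Hollowpine, Ashgrove
Last habitat: Briarlake with 83 animals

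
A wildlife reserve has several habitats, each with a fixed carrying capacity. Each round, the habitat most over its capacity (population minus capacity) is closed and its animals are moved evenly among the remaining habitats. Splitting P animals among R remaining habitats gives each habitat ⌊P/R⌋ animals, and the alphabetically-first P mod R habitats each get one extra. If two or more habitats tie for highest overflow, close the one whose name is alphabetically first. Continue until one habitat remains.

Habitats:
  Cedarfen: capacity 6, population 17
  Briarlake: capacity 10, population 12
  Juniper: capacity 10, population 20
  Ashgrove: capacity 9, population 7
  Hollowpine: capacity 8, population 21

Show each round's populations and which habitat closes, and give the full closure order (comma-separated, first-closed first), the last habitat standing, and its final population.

Round 1: Ashgrove=7 Briarlake=12 Cedarfen=17 Hollowpine=21 Juniper=20 → close Hollowpine (overflow 13)
  21÷4 = 5 each, +1 to first 1
Round 2: Ashgrove=13 Briarlake=17 Cedarfen=22 Juniper=25 → close Cedarfen (overflow 16)
  22÷3 = 7 each, +1 to first 1
Round 3: Ashgrove=21 Briarlake=24 Juniper=32 → close Juniper (overflow 22)
  32÷2 = 16 each, +1 to first 0
Round 4: Ashgrove=37 Briarlake=40 → close Briarlake (overflow 30)
  40÷1 = 40 each, +1 to first 0

Closure order: Hollowpine, Cedarfen, Juniper, Briarlake
Last habitat: Ashgrove with 77 animals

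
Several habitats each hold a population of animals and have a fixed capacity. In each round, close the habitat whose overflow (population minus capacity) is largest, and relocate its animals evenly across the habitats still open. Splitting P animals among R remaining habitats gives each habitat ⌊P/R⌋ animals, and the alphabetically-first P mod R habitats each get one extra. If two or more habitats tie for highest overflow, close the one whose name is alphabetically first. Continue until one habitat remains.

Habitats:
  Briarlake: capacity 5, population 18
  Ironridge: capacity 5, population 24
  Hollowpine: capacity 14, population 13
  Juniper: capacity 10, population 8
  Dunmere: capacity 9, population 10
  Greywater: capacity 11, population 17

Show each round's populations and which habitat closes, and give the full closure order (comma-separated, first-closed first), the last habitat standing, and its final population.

Closure order: Ironridge, Briarlake, Greywater, Dunmere, Hollowpine
Last habitat: Juniper with 90 animals

Round 1: Briarlake=18 Dunmere=10 Greywater=17 Hollowpine=13 Ironridge=24 Juniper=8 → close Ironridge (overflow 19)
  24÷5 = 4 each, +1 to first 4
Round 2: Briarlake=23 Dunmere=15 Greywater=22 Hollowpine=18 Juniper=12 → close Briarlake (overflow 18)
  23÷4 = 5 each, +1 to first 3
Round 3: Dunmere=21 Greywater=28 Hollowpine=24 Juniper=17 → close Greywater (overflow 17)
  28÷3 = 9 each, +1 to first 1
Round 4: Dunmere=31 Hollowpine=33 Juniper=26 → close Dunmere (overflow 22)
  31÷2 = 15 each, +1 to first 1
Round 5: Hollowpine=49 Juniper=41 → close Hollowpine (overflow 35)
  49÷1 = 49 each, +1 to first 0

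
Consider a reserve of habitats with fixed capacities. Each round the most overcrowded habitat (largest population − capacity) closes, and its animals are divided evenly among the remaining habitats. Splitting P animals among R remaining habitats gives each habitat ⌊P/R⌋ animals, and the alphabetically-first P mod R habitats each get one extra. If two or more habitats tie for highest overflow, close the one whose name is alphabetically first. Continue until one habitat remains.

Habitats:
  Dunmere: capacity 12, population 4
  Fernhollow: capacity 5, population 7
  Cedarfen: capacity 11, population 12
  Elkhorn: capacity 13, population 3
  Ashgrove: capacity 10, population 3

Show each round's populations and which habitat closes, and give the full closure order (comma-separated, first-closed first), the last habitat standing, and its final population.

Closure order: Fernhollow, Cedarfen, Ashgrove, Dunmere
Last habitat: Elkhorn with 29 animals

Round 1: Ashgrove=3 Cedarfen=12 Dunmere=4 Elkhorn=3 Fernhollow=7 → close Fernhollow (overflow 2)
  7÷4 = 1 each, +1 to first 3
Round 2: Ashgrove=5 Cedarfen=14 Dunmere=6 Elkhorn=4 → close Cedarfen (overflow 3)
  14÷3 = 4 each, +1 to first 2
Round 3: Ashgrove=10 Dunmere=11 Elkhorn=8 → close Ashgrove (overflow 0)
  10÷2 = 5 each, +1 to first 0
Round 4: Dunmere=16 Elkhorn=13 → close Dunmere (overflow 4)
  16÷1 = 16 each, +1 to first 0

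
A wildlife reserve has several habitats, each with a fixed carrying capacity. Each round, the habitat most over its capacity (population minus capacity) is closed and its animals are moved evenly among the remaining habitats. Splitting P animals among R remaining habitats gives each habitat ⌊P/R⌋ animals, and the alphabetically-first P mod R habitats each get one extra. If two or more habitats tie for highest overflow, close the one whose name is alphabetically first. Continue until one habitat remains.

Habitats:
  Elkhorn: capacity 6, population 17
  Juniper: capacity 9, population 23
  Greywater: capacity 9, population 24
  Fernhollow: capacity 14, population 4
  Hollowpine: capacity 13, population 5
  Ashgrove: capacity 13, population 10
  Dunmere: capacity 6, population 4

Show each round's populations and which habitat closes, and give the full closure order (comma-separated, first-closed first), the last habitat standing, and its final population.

Closure order: Greywater, Juniper, Elkhorn, Dunmere, Ashgrove, Hollowpine
Last habitat: Fernhollow with 87 animals

Round 1: Ashgrove=10 Dunmere=4 Elkhorn=17 Fernhollow=4 Greywater=24 Hollowpine=5 Juniper=23 → close Greywater (overflow 15)
  24÷6 = 4 each, +1 to first 0
Round 2: Ashgrove=14 Dunmere=8 Elkhorn=21 Fernhollow=8 Hollowpine=9 Juniper=27 → close Juniper (overflow 18)
  27÷5 = 5 each, +1 to first 2
Round 3: Ashgrove=20 Dunmere=14 Elkhorn=26 Fernhollow=13 Hollowpine=14 → close Elkhorn (overflow 20)
  26÷4 = 6 each, +1 to first 2
Round 4: Ashgrove=27 Dunmere=21 Fernhollow=19 Hollowpine=20 → close Dunmere (overflow 15)
  21÷3 = 7 each, +1 to first 0
Round 5: Ashgrove=34 Fernhollow=26 Hollowpine=27 → close Ashgrove (overflow 21)
  34÷2 = 17 each, +1 to first 0
Round 6: Fernhollow=43 Hollowpine=44 → close Hollowpine (overflow 31)
  44÷1 = 44 each, +1 to first 0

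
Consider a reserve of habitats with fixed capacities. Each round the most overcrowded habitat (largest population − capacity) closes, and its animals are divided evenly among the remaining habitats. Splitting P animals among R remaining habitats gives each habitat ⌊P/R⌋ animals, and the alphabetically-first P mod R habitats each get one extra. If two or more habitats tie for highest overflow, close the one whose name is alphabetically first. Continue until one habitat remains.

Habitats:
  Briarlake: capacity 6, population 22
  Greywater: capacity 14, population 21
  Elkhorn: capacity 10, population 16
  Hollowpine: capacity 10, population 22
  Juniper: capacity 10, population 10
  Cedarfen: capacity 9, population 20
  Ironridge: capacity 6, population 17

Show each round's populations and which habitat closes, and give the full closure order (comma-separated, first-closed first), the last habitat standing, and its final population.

Closure order: Briarlake, Hollowpine, Cedarfen, Ironridge, Greywater, Elkhorn
Last habitat: Juniper with 128 animals

Round 1: Briarlake=22 Cedarfen=20 Elkhorn=16 Greywater=21 Hollowpine=22 Ironridge=17 Juniper=10 → close Briarlake (overflow 16)
  22÷6 = 3 each, +1 to first 4
Round 2: Cedarfen=24 Elkhorn=20 Greywater=25 Hollowpine=26 Ironridge=20 Juniper=13 → close Hollowpine (overflow 16)
  26÷5 = 5 each, +1 to first 1
Round 3: Cedarfen=30 Elkhorn=25 Greywater=30 Ironridge=25 Juniper=18 → close Cedarfen (overflow 21)
  30÷4 = 7 each, +1 to first 2
Round 4: Elkhorn=33 Greywater=38 Ironridge=32 Juniper=25 → close Ironridge (overflow 26)
  32÷3 = 10 each, +1 to first 2
Round 5: Elkhorn=44 Greywater=49 Juniper=35 → close Greywater (overflow 35)
  49÷2 = 24 each, +1 to first 1
Round 6: Elkhorn=69 Juniper=59 → close Elkhorn (overflow 59)
  69÷1 = 69 each, +1 to first 0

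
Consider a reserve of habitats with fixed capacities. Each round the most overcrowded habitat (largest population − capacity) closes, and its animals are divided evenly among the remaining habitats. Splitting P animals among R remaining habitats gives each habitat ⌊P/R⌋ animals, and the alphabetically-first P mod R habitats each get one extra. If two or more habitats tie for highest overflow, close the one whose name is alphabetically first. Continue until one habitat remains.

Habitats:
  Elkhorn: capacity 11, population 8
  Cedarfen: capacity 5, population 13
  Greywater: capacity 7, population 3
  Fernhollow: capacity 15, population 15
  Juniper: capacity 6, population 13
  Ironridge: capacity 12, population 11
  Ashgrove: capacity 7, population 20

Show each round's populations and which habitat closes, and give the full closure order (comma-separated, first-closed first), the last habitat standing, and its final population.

Closure order: Ashgrove, Cedarfen, Juniper, Fernhollow, Elkhorn, Ironridge
Last habitat: Greywater with 83 animals

Round 1: Ashgrove=20 Cedarfen=13 Elkhorn=8 Fernhollow=15 Greywater=3 Ironridge=11 Juniper=13 → close Ashgrove (overflow 13)
  20÷6 = 3 each, +1 to first 2
Round 2: Cedarfen=17 Elkhorn=12 Fernhollow=18 Greywater=6 Ironridge=14 Juniper=16 → close Cedarfen (overflow 12)
  17÷5 = 3 each, +1 to first 2
Round 3: Elkhorn=16 Fernhollow=22 Greywater=9 Ironridge=17 Juniper=19 → close Juniper (overflow 13)
  19÷4 = 4 each, +1 to first 3
Round 4: Elkhorn=21 Fernhollow=27 Greywater=14 Ironridge=21 → close Fernhollow (overflow 12)
  27÷3 = 9 each, +1 to first 0
Round 5: Elkhorn=30 Greywater=23 Ironridge=30 → close Elkhorn (overflow 19)
  30÷2 = 15 each, +1 to first 0
Round 6: Greywater=38 Ironridge=45 → close Ironridge (overflow 33)
  45÷1 = 45 each, +1 to first 0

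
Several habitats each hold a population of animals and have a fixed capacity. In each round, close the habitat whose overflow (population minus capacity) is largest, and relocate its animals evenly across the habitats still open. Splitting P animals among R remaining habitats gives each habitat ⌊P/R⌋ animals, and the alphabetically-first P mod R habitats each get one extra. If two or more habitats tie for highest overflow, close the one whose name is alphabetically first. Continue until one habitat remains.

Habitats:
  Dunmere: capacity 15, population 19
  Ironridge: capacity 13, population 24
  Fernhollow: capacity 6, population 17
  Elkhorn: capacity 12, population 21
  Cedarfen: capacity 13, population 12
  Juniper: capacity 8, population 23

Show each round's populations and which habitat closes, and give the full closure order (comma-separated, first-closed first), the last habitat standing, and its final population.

Closure order: Juniper, Fernhollow, Ironridge, Elkhorn, Dunmere
Last habitat: Cedarfen with 116 animals

Round 1: Cedarfen=12 Dunmere=19 Elkhorn=21 Fernhollow=17 Ironridge=24 Juniper=23 → close Juniper (overflow 15)
  23÷5 = 4 each, +1 to first 3
Round 2: Cedarfen=17 Dunmere=24 Elkhorn=26 Fernhollow=21 Ironridge=28 → close Fernhollow (overflow 15)
  21÷4 = 5 each, +1 to first 1
Round 3: Cedarfen=23 Dunmere=29 Elkhorn=31 Ironridge=33 → close Ironridge (overflow 20)
  33÷3 = 11 each, +1 to first 0
Round 4: Cedarfen=34 Dunmere=40 Elkhorn=42 → close Elkhorn (overflow 30)
  42÷2 = 21 each, +1 to first 0
Round 5: Cedarfen=55 Dunmere=61 → close Dunmere (overflow 46)
  61÷1 = 61 each, +1 to first 0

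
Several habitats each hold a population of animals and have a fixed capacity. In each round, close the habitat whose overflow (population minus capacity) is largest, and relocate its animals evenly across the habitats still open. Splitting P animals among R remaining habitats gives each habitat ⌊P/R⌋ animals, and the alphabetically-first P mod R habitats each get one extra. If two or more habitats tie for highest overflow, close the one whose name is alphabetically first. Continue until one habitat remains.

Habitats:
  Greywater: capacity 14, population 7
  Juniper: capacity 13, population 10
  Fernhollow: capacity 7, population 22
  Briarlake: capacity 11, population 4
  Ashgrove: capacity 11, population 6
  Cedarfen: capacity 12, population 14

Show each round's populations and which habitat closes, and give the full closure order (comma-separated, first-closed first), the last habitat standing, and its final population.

Round 1: Ashgrove=6 Briarlake=4 Cedarfen=14 Fernhollow=22 Greywater=7 Juniper=10 → close Fernhollow (overflow 15)
  22÷5 = 4 each, +1 to first 2
Round 2: Ashgrove=11 Briarlake=9 Cedarfen=18 Greywater=11 Juniper=14 → close Cedarfen (overflow 6)
  18÷4 = 4 each, +1 to first 2
Round 3: Ashgrove=16 Briarlake=14 Greywater=15 Juniper=18 → close Ashgrove (overflow 5)
  16÷3 = 5 each, +1 to first 1
Round 4: Briarlake=20 Greywater=20 Juniper=23 → close Juniper (overflow 10)
  23÷2 = 11 each, +1 to first 1
Round 5: Briarlake=32 Greywater=31 → close Briarlake (overflow 21)
  32÷1 = 32 each, +1 to first 0

Closure order: Fernhollow, Cedarfen, Ashgrove, Juniper, Briarlake
Last habitat: Greywater with 63 animals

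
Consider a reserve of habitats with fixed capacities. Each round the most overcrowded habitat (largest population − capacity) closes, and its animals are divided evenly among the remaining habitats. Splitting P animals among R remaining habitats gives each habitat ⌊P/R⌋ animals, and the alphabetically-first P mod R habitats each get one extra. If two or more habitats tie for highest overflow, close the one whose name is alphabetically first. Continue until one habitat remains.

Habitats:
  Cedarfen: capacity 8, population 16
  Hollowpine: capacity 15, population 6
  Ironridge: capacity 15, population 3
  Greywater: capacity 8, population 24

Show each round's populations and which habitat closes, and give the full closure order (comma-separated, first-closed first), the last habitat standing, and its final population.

Round 1: Cedarfen=16 Greywater=24 Hollowpine=6 Ironridge=3 → close Greywater (overflow 16)
  24÷3 = 8 each, +1 to first 0
Round 2: Cedarfen=24 Hollowpine=14 Ironridge=11 → close Cedarfen (overflow 16)
  24÷2 = 12 each, +1 to first 0
Round 3: Hollowpine=26 Ironridge=23 → close Hollowpine (overflow 11)
  26÷1 = 26 each, +1 to first 0

Closure order: Greywater, Cedarfen, Hollowpine
Last habitat: Ironridge with 49 animals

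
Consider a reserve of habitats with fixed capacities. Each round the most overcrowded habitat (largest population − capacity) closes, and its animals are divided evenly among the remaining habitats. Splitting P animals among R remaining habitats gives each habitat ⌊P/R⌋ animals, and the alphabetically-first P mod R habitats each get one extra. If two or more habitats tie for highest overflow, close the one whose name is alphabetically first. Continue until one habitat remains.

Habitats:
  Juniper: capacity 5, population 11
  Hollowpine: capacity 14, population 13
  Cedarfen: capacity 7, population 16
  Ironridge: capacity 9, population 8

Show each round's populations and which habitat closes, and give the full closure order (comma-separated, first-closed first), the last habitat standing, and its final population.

Round 1: Cedarfen=16 Hollowpine=13 Ironridge=8 Juniper=11 → close Cedarfen (overflow 9)
  16÷3 = 5 each, +1 to first 1
Round 2: Hollowpine=19 Ironridge=13 Juniper=16 → close Juniper (overflow 11)
  16÷2 = 8 each, +1 to first 0
Round 3: Hollowpine=27 Ironridge=21 → close Hollowpine (overflow 13)
  27÷1 = 27 each, +1 to first 0

Closure order: Cedarfen, Juniper, Hollowpine
Last habitat: Ironridge with 48 animals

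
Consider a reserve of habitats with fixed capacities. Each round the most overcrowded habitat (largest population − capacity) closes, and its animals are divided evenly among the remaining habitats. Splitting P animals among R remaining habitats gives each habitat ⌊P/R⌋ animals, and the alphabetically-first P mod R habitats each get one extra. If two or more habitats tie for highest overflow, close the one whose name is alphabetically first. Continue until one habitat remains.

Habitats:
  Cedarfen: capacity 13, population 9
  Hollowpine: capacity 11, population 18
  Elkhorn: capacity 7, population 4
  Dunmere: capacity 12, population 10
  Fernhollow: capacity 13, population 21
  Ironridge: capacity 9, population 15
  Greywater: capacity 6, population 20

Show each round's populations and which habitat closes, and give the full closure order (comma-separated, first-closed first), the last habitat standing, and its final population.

Closure order: Greywater, Fernhollow, Hollowpine, Ironridge, Dunmere, Cedarfen
Last habitat: Elkhorn with 97 animals

Round 1: Cedarfen=9 Dunmere=10 Elkhorn=4 Fernhollow=21 Greywater=20 Hollowpine=18 Ironridge=15 → close Greywater (overflow 14)
  20÷6 = 3 each, +1 to first 2
Round 2: Cedarfen=13 Dunmere=14 Elkhorn=7 Fernhollow=24 Hollowpine=21 Ironridge=18 → close Fernhollow (overflow 11)
  24÷5 = 4 each, +1 to first 4
Round 3: Cedarfen=18 Dunmere=19 Elkhorn=12 Hollowpine=26 Ironridge=22 → close Hollowpine (overflow 15)
  26÷4 = 6 each, +1 to first 2
Round 4: Cedarfen=25 Dunmere=26 Elkhorn=18 Ironridge=28 → close Ironridge (overflow 19)
  28÷3 = 9 each, +1 to first 1
Round 5: Cedarfen=35 Dunmere=35 Elkhorn=27 → close Dunmere (overflow 23)
  35÷2 = 17 each, +1 to first 1
Round 6: Cedarfen=53 Elkhorn=44 → close Cedarfen (overflow 40)
  53÷1 = 53 each, +1 to first 0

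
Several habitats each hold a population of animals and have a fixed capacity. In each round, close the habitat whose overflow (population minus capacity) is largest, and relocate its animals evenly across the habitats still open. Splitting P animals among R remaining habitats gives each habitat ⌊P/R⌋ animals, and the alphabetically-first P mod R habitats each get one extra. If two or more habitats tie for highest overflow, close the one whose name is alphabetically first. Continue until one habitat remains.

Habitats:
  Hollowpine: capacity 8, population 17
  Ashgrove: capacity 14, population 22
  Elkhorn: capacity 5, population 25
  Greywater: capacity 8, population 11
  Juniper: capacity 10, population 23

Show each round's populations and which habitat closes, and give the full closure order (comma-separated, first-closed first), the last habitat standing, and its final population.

Closure order: Elkhorn, Juniper, Ashgrove, Hollowpine
Last habitat: Greywater with 98 animals

Round 1: Ashgrove=22 Elkhorn=25 Greywater=11 Hollowpine=17 Juniper=23 → close Elkhorn (overflow 20)
  25÷4 = 6 each, +1 to first 1
Round 2: Ashgrove=29 Greywater=17 Hollowpine=23 Juniper=29 → close Juniper (overflow 19)
  29÷3 = 9 each, +1 to first 2
Round 3: Ashgrove=39 Greywater=27 Hollowpine=32 → close Ashgrove (overflow 25)
  39÷2 = 19 each, +1 to first 1
Round 4: Greywater=47 Hollowpine=51 → close Hollowpine (overflow 43)
  51÷1 = 51 each, +1 to first 0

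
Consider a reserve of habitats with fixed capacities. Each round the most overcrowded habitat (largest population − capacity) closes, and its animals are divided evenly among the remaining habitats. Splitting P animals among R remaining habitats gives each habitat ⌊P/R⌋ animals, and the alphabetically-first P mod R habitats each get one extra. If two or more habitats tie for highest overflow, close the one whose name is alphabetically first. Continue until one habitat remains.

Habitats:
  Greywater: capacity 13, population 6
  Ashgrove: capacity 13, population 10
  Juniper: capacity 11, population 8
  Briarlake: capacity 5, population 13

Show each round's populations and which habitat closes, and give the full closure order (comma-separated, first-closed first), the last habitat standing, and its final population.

Round 1: Ashgrove=10 Briarlake=13 Greywater=6 Juniper=8 → close Briarlake (overflow 8)
  13÷3 = 4 each, +1 to first 1
Round 2: Ashgrove=15 Greywater=10 Juniper=12 → close Ashgrove (overflow 2)
  15÷2 = 7 each, +1 to first 1
Round 3: Greywater=18 Juniper=19 → close Juniper (overflow 8)
  19÷1 = 19 each, +1 to first 0

Closure order: Briarlake, Ashgrove, Juniper
Last habitat: Greywater with 37 animals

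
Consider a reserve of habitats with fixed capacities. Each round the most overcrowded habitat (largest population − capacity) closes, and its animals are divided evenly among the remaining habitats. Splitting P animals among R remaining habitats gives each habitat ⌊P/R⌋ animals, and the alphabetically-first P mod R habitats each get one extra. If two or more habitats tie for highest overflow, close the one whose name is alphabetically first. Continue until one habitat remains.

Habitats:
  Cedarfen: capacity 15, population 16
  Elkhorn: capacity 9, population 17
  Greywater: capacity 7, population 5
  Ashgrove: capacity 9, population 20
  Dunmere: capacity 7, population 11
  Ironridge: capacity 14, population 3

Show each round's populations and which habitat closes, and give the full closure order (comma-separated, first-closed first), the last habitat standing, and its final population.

Round 1: Ashgrove=20 Cedarfen=16 Dunmere=11 Elkhorn=17 Greywater=5 Ironridge=3 → close Ashgrove (overflow 11)
  20÷5 = 4 each, +1 to first 0
Round 2: Cedarfen=20 Dunmere=15 Elkhorn=21 Greywater=9 Ironridge=7 → close Elkhorn (overflow 12)
  21÷4 = 5 each, +1 to first 1
Round 3: Cedarfen=26 Dunmere=20 Greywater=14 Ironridge=12 → close Dunmere (overflow 13)
  20÷3 = 6 each, +1 to first 2
Round 4: Cedarfen=33 Greywater=21 Ironridge=18 → close Cedarfen (overflow 18)
  33÷2 = 16 each, +1 to first 1
Round 5: Greywater=38 Ironridge=34 → close Greywater (overflow 31)
  38÷1 = 38 each, +1 to first 0

Closure order: Ashgrove, Elkhorn, Dunmere, Cedarfen, Greywater
Last habitat: Ironridge with 72 animals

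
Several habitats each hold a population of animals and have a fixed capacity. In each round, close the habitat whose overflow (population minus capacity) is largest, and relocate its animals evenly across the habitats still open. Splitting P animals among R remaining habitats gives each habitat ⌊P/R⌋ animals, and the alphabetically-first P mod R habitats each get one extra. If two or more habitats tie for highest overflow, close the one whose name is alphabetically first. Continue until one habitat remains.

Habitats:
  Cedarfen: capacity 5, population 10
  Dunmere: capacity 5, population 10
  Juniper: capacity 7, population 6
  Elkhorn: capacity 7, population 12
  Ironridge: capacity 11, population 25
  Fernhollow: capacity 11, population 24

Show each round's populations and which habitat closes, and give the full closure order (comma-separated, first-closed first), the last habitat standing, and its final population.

Closure order: Ironridge, Fernhollow, Cedarfen, Dunmere, Elkhorn
Last habitat: Juniper with 87 animals

Round 1: Cedarfen=10 Dunmere=10 Elkhorn=12 Fernhollow=24 Ironridge=25 Juniper=6 → close Ironridge (overflow 14)
  25÷5 = 5 each, +1 to first 0
Round 2: Cedarfen=15 Dunmere=15 Elkhorn=17 Fernhollow=29 Juniper=11 → close Fernhollow (overflow 18)
  29÷4 = 7 each, +1 to first 1
Round 3: Cedarfen=23 Dunmere=22 Elkhorn=24 Juniper=18 → close Cedarfen (overflow 18)
  23÷3 = 7 each, +1 to first 2
Round 4: Dunmere=30 Elkhorn=32 Juniper=25 → close Dunmere (overflow 25)
  30÷2 = 15 each, +1 to first 0
Round 5: Elkhorn=47 Juniper=40 → close Elkhorn (overflow 40)
  47÷1 = 47 each, +1 to first 0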